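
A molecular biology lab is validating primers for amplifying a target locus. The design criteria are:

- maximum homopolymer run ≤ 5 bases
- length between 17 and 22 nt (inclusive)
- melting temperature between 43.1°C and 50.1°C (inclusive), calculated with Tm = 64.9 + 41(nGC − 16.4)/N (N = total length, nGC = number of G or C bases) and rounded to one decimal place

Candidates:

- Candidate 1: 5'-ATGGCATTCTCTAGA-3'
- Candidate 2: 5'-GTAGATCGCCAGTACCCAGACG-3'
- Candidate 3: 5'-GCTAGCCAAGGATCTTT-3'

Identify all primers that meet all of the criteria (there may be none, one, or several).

Candidate 3 only.

Candidate 1 (15 nt, A=4 T=5 G=3 C=3): longest run = 2 ✓; length 15, outside 17–22 ✗; Tm = 64.9 + 41·(6 − 16.4)/15 = 36.5°C, outside 43.1–50.1°C ✗ — fails.
Candidate 2 (22 nt, A=6 T=3 G=6 C=7): longest run = 3 ✓; length 22 ✓; Tm = 64.9 + 41·(13 − 16.4)/22 = 58.6°C, outside 43.1–50.1°C ✗ — fails.
Candidate 3 (17 nt, A=4 T=5 G=4 C=4): longest run = 3 ✓; length 17 ✓; Tm = 64.9 + 41·(8 − 16.4)/17 = 44.6°C ✓ — passes.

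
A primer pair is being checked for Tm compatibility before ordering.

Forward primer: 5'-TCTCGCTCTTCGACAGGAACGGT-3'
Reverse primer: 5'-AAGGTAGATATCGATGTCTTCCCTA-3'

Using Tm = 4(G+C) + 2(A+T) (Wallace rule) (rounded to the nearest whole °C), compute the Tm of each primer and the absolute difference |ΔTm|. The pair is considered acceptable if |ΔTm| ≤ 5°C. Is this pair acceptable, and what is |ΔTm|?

|ΔTm| = 2°C; the pair is acceptable.

Forward: A=4 T=6 G=6 C=7 → Tm = 2·10 + 4·13 = 72°C.
Reverse: A=7 T=8 G=5 C=5 → Tm = 2·15 + 4·10 = 70°C.
|ΔTm| = |72 − 70| = 2°C, ≤ 5°C.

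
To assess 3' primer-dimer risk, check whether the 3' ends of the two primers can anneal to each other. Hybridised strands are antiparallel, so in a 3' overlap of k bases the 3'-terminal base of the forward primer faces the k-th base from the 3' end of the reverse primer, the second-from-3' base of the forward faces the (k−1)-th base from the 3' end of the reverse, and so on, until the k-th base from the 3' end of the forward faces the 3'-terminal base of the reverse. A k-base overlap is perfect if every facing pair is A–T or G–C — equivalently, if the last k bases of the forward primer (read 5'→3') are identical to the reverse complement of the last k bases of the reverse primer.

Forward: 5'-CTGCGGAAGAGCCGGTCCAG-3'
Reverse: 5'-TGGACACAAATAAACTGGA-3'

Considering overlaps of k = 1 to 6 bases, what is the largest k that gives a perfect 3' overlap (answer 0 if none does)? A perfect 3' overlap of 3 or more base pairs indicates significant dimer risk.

Last 6 bases (5'→3') — forward …GTCCAG, reverse …ACTGGA.
Reverse complement of the reverse primer's last 6 bases: TCCAGT; its first k bases are the reverse complement of the reverse primer's last k bases, so a perfect k-base overlap needs the forward primer's last k bases to equal them.
Comparing (forward last k vs required): k=1: G vs T ✗; k=2: AG vs TC ✗; k=3: CAG vs TCC ✗; k=4: CCAG vs TCCA ✗; k=5: TCCAG vs TCCAG ✓; k=6: GTCCAG vs TCCAGT ✗.
Only k = 5 is perfect, so the longest perfect 3' overlap is 5.

Longest perfect overlap: 5 complementary base pairs; significant dimer risk (threshold 3).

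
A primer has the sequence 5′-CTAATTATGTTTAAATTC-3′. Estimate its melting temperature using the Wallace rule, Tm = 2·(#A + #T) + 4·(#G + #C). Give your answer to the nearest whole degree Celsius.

Base counts: A=6, T=9, G=1, C=2 (length 18).
Tm = 2·(6+9) + 4·(1+2) = 2·15 + 4·3 = 30 + 12 = 42°C.

42°C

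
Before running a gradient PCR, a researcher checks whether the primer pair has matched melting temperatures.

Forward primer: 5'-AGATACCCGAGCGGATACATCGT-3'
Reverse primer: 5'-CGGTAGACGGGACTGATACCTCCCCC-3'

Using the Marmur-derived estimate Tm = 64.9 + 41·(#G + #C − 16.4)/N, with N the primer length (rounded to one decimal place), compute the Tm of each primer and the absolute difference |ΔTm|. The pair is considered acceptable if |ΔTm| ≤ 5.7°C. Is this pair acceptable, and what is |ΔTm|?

Forward: G+C = 12, N = 23 → Tm = 64.9 + 41·(12 − 16.4)/23 = 57.1°C.
Reverse: G+C = 17, N = 26 → Tm = 64.9 + 41·(17 − 16.4)/26 = 65.8°C.
|ΔTm| = |57.1 − 65.8| = 8.7°C, > 5.7°C.

|ΔTm| = 8.7°C; the pair is not acceptable.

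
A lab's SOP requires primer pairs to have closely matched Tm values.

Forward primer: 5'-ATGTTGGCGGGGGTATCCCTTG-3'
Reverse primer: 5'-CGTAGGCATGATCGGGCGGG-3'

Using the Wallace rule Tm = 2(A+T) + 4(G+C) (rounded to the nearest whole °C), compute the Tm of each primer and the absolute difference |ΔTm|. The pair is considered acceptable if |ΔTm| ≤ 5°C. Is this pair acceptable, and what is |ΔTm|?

|ΔTm| = 2°C; the pair is acceptable.

Forward: A=2 T=7 G=9 C=4 → Tm = 2·9 + 4·13 = 70°C.
Reverse: A=3 T=3 G=10 C=4 → Tm = 2·6 + 4·14 = 68°C.
|ΔTm| = |70 − 68| = 2°C, ≤ 5°C.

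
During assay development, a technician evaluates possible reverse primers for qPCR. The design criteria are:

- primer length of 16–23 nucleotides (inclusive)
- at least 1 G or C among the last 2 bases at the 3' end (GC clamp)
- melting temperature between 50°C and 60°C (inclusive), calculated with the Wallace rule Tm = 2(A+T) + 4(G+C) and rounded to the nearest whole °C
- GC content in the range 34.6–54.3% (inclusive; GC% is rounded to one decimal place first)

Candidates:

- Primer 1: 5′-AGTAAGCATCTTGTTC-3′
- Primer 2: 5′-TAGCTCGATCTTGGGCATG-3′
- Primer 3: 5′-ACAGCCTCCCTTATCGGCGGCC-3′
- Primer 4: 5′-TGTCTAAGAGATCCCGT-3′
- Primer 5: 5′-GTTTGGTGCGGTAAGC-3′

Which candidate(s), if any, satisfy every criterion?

Primer 2 and Primer 4.

Primer 1 (16 nt, A=4 T=6 G=3 C=3): length 16 ✓; 3' end TC has 1 G/C ✓; Tm = 2·10 + 4·6 = 44°C, outside 50–60°C ✗; GC 6/16 = 37.5% ✓ — fails.
Primer 2 (19 nt, A=3 T=6 G=6 C=4): length 19 ✓; 3' end TG has 1 G/C ✓; Tm = 2·9 + 4·10 = 58°C ✓; GC 10/19 = 52.6% ✓ — passes.
Primer 3 (22 nt, A=3 T=4 G=5 C=10): length 22 ✓; 3' end CC has 2 G/C ✓; Tm = 2·7 + 4·15 = 74°C, outside 50–60°C ✗; GC 15/22 = 68.2%, outside 34.6–54.3% ✗ — fails.
Primer 4 (17 nt, A=4 T=5 G=4 C=4): length 17 ✓; 3' end GT has 1 G/C ✓; Tm = 2·9 + 4·8 = 50°C ✓; GC 8/17 = 47.1% ✓ — passes.
Primer 5 (16 nt, A=2 T=5 G=7 C=2): length 16 ✓; 3' end GC has 2 G/C ✓; Tm = 2·7 + 4·9 = 50°C ✓; GC 9/16 = 56.3%, outside 34.6–54.3% ✗ — fails.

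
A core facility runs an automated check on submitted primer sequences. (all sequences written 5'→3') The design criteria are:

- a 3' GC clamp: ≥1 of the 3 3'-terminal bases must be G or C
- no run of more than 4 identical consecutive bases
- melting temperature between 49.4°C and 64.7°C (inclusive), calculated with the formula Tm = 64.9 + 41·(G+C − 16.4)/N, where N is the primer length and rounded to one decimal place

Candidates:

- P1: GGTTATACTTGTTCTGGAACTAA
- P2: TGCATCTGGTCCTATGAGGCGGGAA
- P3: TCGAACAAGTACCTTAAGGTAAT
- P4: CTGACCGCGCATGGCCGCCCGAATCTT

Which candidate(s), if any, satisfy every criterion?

P1 (23 nt, A=6 T=9 G=5 C=3): 3' end TAA has 0 G/C, need ≥1 ✗; longest run = 2 ✓; Tm = 64.9 + 41·(8 − 16.4)/23 = 49.9°C ✓ — fails.
P2 (25 nt, A=5 T=6 G=9 C=5): 3' end GAA has 1 G/C ✓; longest run = 3 ✓; Tm = 64.9 + 41·(14 − 16.4)/25 = 61.0°C ✓ — passes.
P3 (23 nt, A=9 T=6 G=4 C=4): 3' end AAT has 0 G/C, need ≥1 ✗; longest run = 2 ✓; Tm = 64.9 + 41·(8 − 16.4)/23 = 49.9°C ✓ — fails.
P4 (27 nt, A=4 T=5 G=7 C=11): 3' end CTT has 1 G/C ✓; longest run = 3 ✓; Tm = 64.9 + 41·(18 − 16.4)/27 = 67.3°C, outside 49.4–64.7°C ✗ — fails.

P2 only.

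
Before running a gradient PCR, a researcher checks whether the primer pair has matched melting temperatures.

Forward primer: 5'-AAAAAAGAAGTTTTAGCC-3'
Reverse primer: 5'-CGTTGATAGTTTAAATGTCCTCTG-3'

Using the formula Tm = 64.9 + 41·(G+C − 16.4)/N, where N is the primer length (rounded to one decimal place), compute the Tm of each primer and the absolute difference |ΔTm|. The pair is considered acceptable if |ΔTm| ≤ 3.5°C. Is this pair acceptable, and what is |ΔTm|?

|ΔTm| = 13.4°C; the pair is not acceptable.

Forward: G+C = 5, N = 18 → Tm = 64.9 + 41·(5 − 16.4)/18 = 38.9°C.
Reverse: G+C = 9, N = 24 → Tm = 64.9 + 41·(9 − 16.4)/24 = 52.3°C.
|ΔTm| = |38.9 − 52.3| = 13.4°C, > 3.5°C.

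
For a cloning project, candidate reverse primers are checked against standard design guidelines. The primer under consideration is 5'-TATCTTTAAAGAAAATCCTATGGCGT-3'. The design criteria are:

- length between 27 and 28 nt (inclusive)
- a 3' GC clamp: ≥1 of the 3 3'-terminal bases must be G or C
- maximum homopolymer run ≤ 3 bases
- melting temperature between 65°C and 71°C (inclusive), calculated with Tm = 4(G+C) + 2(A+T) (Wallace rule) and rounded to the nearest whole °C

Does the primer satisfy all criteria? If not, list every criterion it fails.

Base counts: A=9, T=9, G=4, C=4 (length 26).
length: length 26, outside 27–28 ✗
GC clamp: 3' end CGT has 2 G/C ✓
homopolymer run: longest run = 4, exceeds 3 ✗
Tm: Tm = 2·18 + 4·8 = 68°C ✓

Fails: length, homopolymer run.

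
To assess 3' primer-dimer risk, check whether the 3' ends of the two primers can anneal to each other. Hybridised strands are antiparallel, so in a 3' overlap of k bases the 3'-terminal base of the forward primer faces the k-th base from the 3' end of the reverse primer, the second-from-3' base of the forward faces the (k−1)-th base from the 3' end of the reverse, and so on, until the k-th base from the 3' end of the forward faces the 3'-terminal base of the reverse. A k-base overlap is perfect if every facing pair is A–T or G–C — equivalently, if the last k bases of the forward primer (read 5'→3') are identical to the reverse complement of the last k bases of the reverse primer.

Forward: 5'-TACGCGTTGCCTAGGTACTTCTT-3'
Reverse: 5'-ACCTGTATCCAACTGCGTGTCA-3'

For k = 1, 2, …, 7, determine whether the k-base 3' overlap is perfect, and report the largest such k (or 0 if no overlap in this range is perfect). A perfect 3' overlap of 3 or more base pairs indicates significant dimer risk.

Last 7 bases (5'→3') — forward …ACTTCTT, reverse …CGTGTCA.
Reverse complement of the reverse primer's last 7 bases: TGACACG; its first k bases are the reverse complement of the reverse primer's last k bases, so a perfect k-base overlap needs the forward primer's last k bases to equal them.
Comparing (forward last k vs required): k=1: T vs T ✓; k=2: TT vs TG ✗; k=3: CTT vs TGA ✗; k=4: TCTT vs TGAC ✗; k=5: TTCTT vs TGACA ✗; k=6: CTTCTT vs TGACAC ✗; k=7: ACTTCTT vs TGACACG ✗.
Only k = 1 is perfect, so the longest perfect 3' overlap is 1.

Longest perfect overlap: 1 complementary base pair; below the dimer-risk threshold (threshold 3).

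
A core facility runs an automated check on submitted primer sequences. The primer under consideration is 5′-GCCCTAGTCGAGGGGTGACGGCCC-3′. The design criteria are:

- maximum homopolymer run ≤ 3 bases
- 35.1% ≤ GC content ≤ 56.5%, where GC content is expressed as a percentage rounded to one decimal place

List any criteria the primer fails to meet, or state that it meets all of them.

Fails: homopolymer run, GC content.

Base counts: A=3, T=3, G=10, C=8 (length 24).
homopolymer run: longest run = 4, exceeds 3 ✗
GC content: GC 18/24 = 75.0%, outside 35.1–56.5% ✗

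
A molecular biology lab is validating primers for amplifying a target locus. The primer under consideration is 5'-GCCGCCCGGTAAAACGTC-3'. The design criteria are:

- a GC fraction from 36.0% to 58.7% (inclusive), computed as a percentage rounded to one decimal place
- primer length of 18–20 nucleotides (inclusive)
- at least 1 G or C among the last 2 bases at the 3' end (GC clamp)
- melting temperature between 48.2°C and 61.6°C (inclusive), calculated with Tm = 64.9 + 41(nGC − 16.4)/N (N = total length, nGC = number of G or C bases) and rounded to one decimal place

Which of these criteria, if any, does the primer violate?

Base counts: A=4, T=2, G=5, C=7 (length 18).
GC content: GC 12/18 = 66.7%, outside 36.0–58.7% ✗
length: length 18 ✓
GC clamp: 3' end TC has 1 G/C ✓
Tm: Tm = 64.9 + 41·(12 − 16.4)/18 = 54.9°C ✓

Fails: GC content.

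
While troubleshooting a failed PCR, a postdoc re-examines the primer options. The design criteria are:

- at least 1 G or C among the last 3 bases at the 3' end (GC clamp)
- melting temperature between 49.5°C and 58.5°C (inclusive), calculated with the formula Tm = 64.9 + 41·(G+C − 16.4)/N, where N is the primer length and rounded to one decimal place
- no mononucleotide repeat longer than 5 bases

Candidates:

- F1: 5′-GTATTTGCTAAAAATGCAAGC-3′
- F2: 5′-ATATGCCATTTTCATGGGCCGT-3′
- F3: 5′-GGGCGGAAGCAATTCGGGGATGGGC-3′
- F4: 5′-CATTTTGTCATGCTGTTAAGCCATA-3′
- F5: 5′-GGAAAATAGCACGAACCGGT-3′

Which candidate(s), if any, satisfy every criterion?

F1 (21 nt, A=8 T=6 G=4 C=3): 3' end AGC has 2 G/C ✓; Tm = 64.9 + 41·(7 − 16.4)/21 = 46.5°C, outside 49.5–58.5°C ✗; longest run = 5 ✓ — fails.
F2 (22 nt, A=4 T=8 G=5 C=5): 3' end CGT has 2 G/C ✓; Tm = 64.9 + 41·(10 − 16.4)/22 = 53.0°C ✓; longest run = 4 ✓ — passes.
F3 (25 nt, A=5 T=3 G=13 C=4): 3' end GGC has 3 G/C ✓; Tm = 64.9 + 41·(17 − 16.4)/25 = 65.9°C, outside 49.5–58.5°C ✗; longest run = 4 ✓ — fails.
F4 (25 nt, A=6 T=10 G=4 C=5): 3' end ATA has 0 G/C, need ≥1 ✗; Tm = 64.9 + 41·(9 − 16.4)/25 = 52.8°C ✓; longest run = 4 ✓ — fails.
F5 (20 nt, A=8 T=2 G=6 C=4): 3' end GGT has 2 G/C ✓; Tm = 64.9 + 41·(10 − 16.4)/20 = 51.8°C ✓; longest run = 4 ✓ — passes.

F2 and F5.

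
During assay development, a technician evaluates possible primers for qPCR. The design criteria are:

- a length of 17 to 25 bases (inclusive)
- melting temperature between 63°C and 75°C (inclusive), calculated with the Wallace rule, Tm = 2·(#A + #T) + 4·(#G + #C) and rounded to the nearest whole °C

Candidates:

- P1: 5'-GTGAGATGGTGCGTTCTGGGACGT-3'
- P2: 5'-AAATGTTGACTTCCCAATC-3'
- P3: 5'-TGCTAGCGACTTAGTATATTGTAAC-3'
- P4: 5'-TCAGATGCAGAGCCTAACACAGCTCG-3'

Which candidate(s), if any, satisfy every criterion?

P3 only.

P1 (24 nt, A=3 T=7 G=11 C=3): length 24 ✓; Tm = 2·10 + 4·14 = 76°C, outside 63–75°C ✗ — fails.
P2 (19 nt, A=6 T=6 G=2 C=5): length 19 ✓; Tm = 2·12 + 4·7 = 52°C, outside 63–75°C ✗ — fails.
P3 (25 nt, A=7 T=9 G=5 C=4): length 25 ✓; Tm = 2·16 + 4·9 = 68°C ✓ — passes.
P4 (26 nt, A=8 T=4 G=6 C=8): length 26, outside 17–25 ✗; Tm = 2·12 + 4·14 = 80°C, outside 63–75°C ✗ — fails.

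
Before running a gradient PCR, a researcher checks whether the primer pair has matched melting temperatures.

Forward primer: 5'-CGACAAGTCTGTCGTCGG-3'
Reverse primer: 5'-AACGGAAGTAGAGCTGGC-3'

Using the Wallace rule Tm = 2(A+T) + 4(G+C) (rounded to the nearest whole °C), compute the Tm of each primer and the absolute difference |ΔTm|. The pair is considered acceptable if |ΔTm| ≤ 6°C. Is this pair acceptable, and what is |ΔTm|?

|ΔTm| = 2°C; the pair is acceptable.

Forward: A=3 T=4 G=6 C=5 → Tm = 2·7 + 4·11 = 58°C.
Reverse: A=6 T=2 G=7 C=3 → Tm = 2·8 + 4·10 = 56°C.
|ΔTm| = |58 − 56| = 2°C, ≤ 6°C.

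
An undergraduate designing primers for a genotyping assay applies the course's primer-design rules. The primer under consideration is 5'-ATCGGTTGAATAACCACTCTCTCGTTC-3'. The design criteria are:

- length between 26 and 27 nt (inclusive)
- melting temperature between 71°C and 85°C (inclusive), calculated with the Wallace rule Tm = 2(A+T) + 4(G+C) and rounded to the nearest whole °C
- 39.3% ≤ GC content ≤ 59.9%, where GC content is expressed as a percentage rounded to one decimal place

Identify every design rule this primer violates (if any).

Meets all criteria.

Base counts: A=6, T=9, G=4, C=8 (length 27).
length: length 27 ✓
Tm: Tm = 2·15 + 4·12 = 78°C ✓
GC content: GC 12/27 = 44.4% ✓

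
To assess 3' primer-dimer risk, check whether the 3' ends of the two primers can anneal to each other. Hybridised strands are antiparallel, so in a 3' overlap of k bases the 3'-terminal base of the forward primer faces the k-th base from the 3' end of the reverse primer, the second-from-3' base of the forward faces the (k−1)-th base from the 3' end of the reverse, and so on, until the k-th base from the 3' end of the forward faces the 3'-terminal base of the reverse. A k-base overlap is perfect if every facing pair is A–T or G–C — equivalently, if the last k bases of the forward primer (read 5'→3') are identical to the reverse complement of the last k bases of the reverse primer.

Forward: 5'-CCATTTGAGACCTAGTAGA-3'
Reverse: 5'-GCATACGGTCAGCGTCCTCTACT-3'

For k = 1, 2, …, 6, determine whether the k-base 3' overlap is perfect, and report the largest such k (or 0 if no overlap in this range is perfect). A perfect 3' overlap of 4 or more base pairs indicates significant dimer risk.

Last 6 bases (5'→3') — forward …AGTAGA, reverse …TCTACT.
Reverse complement of the reverse primer's last 6 bases: AGTAGA; its first k bases are the reverse complement of the reverse primer's last k bases, so a perfect k-base overlap needs the forward primer's last k bases to equal them.
Comparing (forward last k vs required): k=1: A vs A ✓; k=2: GA vs AG ✗; k=3: AGA vs AGT ✗; k=4: TAGA vs AGTA ✗; k=5: GTAGA vs AGTAG ✗; k=6: AGTAGA vs AGTAGA ✓.
Perfect overlaps at k = 1, 6; the largest is 6.

Longest perfect overlap: 6 complementary base pairs; significant dimer risk (threshold 4).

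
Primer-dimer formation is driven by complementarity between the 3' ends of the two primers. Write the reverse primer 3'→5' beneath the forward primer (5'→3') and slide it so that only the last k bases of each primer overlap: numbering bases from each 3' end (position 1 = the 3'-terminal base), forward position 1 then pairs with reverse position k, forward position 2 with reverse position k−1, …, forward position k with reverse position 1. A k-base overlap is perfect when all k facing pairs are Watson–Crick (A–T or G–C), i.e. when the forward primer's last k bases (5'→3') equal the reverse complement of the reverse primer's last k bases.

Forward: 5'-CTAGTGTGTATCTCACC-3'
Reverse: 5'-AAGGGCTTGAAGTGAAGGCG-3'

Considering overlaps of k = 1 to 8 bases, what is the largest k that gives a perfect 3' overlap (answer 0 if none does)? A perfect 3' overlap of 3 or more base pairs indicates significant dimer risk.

Last 8 bases (5'→3') — forward …ATCTCACC, reverse …TGAAGGCG.
Reverse complement of the reverse primer's last 8 bases: CGCCTTCA; its first k bases are the reverse complement of the reverse primer's last k bases, so a perfect k-base overlap needs the forward primer's last k bases to equal them.
Comparing (forward last k vs required): k=1: C vs C ✓; k=2: CC vs CG ✗; k=3: ACC vs CGC ✗; k=4: CACC vs CGCC ✗; k=5: TCACC vs CGCCT ✗; k=6: CTCACC vs CGCCTT ✗; k=7: TCTCACC vs CGCCTTC ✗; k=8: ATCTCACC vs CGCCTTCA ✗.
Only k = 1 is perfect, so the longest perfect 3' overlap is 1.

Longest perfect overlap: 1 complementary base pair; below the dimer-risk threshold (threshold 3).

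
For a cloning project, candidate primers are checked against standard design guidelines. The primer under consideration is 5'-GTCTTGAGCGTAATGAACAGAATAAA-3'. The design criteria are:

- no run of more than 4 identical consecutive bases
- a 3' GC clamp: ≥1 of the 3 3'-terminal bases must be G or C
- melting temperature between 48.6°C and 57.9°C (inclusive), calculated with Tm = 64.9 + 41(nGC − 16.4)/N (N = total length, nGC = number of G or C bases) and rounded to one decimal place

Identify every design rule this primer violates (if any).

Base counts: A=11, T=6, G=6, C=3 (length 26).
homopolymer run: longest run = 3 ✓
GC clamp: 3' end AAA has 0 G/C, need ≥1 ✗
Tm: Tm = 64.9 + 41·(9 − 16.4)/26 = 53.2°C ✓

Fails: GC clamp.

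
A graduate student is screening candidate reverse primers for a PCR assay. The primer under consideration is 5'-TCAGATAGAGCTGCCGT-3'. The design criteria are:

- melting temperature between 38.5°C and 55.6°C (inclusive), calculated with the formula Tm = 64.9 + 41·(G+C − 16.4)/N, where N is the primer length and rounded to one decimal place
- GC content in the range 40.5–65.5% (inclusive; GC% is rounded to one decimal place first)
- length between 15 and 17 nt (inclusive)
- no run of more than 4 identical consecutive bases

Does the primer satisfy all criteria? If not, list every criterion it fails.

Base counts: A=4, T=4, G=5, C=4 (length 17).
Tm: Tm = 64.9 + 41·(9 − 16.4)/17 = 47.1°C ✓
GC content: GC 9/17 = 52.9% ✓
length: length 17 ✓
homopolymer run: longest run = 2 ✓

Meets all criteria.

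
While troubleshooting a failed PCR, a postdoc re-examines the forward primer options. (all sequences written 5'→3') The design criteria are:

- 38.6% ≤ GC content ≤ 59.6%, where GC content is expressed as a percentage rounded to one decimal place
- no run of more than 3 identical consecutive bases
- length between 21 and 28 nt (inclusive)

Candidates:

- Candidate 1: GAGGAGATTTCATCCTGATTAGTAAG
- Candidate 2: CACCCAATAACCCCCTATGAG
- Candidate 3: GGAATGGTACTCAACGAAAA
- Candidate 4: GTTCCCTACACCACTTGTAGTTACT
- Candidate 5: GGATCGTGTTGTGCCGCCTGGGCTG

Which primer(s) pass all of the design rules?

Candidate 1 (26 nt, A=8 T=8 G=7 C=3): GC 10/26 = 38.5%, outside 38.6–59.6% ✗; longest run = 3 ✓; length 26 ✓ — fails.
Candidate 2 (21 nt, A=7 T=3 G=2 C=9): GC 11/21 = 52.4% ✓; longest run = 5, exceeds 3 ✗; length 21 ✓ — fails.
Candidate 3 (20 nt, A=9 T=3 G=5 C=3): GC 8/20 = 40.0% ✓; longest run = 4, exceeds 3 ✗; length 20, outside 21–28 ✗ — fails.
Candidate 4 (25 nt, A=5 T=9 G=3 C=8): GC 11/25 = 44.0% ✓; longest run = 3 ✓; length 25 ✓ — passes.
Candidate 5 (25 nt, A=1 T=7 G=11 C=6): GC 17/25 = 68.0%, outside 38.6–59.6% ✗; longest run = 3 ✓; length 25 ✓ — fails.

Candidate 4 only.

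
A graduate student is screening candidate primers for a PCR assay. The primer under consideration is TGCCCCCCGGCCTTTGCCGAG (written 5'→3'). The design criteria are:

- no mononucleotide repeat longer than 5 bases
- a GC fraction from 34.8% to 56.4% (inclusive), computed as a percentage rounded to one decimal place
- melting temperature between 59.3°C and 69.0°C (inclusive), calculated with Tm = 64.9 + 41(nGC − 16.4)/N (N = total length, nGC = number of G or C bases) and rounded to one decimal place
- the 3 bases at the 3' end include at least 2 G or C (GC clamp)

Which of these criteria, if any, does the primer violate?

Base counts: A=1, T=4, G=6, C=10 (length 21).
homopolymer run: longest run = 6, exceeds 5 ✗
GC content: GC 16/21 = 76.2%, outside 34.8–56.4% ✗
Tm: Tm = 64.9 + 41·(16 − 16.4)/21 = 64.1°C ✓
GC clamp: 3' end GAG has 2 G/C ✓

Fails: homopolymer run, GC content.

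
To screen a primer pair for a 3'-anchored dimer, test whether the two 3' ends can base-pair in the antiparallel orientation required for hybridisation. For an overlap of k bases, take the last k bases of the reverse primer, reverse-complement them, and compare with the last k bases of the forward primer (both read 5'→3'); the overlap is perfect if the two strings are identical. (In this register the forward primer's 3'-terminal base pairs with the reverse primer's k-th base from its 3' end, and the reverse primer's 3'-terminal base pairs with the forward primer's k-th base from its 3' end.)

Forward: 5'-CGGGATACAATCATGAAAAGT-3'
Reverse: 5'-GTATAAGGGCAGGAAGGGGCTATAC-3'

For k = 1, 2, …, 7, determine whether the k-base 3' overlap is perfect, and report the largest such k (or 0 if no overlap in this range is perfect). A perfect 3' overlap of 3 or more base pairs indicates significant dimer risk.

Last 7 bases (5'→3') — forward …GAAAAGT, reverse …GCTATAC.
Reverse complement of the reverse primer's last 7 bases: GTATAGC; its first k bases are the reverse complement of the reverse primer's last k bases, so a perfect k-base overlap needs the forward primer's last k bases to equal them.
Comparing (forward last k vs required): k=1: T vs G ✗; k=2: GT vs GT ✓; k=3: AGT vs GTA ✗; k=4: AAGT vs GTAT ✗; k=5: AAAGT vs GTATA ✗; k=6: AAAAGT vs GTATAG ✗; k=7: GAAAAGT vs GTATAGC ✗.
Only k = 2 is perfect, so the longest perfect 3' overlap is 2.

Longest perfect overlap: 2 complementary base pairs; below the dimer-risk threshold (threshold 3).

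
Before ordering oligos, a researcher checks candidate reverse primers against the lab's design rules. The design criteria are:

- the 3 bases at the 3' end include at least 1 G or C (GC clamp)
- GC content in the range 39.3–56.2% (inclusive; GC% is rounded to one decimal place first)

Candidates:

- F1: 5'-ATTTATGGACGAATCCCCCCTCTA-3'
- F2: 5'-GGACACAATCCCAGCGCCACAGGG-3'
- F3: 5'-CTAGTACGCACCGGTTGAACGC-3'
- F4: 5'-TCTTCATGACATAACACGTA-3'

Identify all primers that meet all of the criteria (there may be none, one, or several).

F1 (24 nt, A=6 T=7 G=3 C=8): 3' end CTA has 1 G/C ✓; GC 11/24 = 45.8% ✓ — passes.
F2 (24 nt, A=7 T=1 G=7 C=9): 3' end GGG has 3 G/C ✓; GC 16/24 = 66.7%, outside 39.3–56.2% ✗ — fails.
F3 (22 nt, A=5 T=4 G=6 C=7): 3' end CGC has 3 G/C ✓; GC 13/22 = 59.1%, outside 39.3–56.2% ✗ — fails.
F4 (20 nt, A=7 T=6 G=2 C=5): 3' end GTA has 1 G/C ✓; GC 7/20 = 35.0%, outside 39.3–56.2% ✗ — fails.

F1 only.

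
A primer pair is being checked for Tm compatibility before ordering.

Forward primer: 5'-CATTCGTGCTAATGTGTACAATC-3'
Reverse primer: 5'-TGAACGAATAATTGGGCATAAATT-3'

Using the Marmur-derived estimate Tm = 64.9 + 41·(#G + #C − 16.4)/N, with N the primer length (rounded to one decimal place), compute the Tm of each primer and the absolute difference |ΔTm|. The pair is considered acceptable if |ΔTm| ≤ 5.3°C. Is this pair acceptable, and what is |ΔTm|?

Forward: G+C = 9, N = 23 → Tm = 64.9 + 41·(9 − 16.4)/23 = 51.7°C.
Reverse: G+C = 7, N = 24 → Tm = 64.9 + 41·(7 − 16.4)/24 = 48.8°C.
|ΔTm| = |51.7 − 48.8| = 2.9°C, ≤ 5.3°C.

|ΔTm| = 2.9°C; the pair is acceptable.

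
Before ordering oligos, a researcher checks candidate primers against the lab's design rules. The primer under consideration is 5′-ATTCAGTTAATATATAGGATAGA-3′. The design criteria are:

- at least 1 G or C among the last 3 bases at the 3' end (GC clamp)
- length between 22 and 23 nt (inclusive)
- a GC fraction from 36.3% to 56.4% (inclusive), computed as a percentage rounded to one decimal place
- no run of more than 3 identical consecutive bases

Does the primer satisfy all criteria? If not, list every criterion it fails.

Fails: GC content.

Base counts: A=10, T=8, G=4, C=1 (length 23).
GC clamp: 3' end AGA has 1 G/C ✓
length: length 23 ✓
GC content: GC 5/23 = 21.7%, outside 36.3–56.4% ✗
homopolymer run: longest run = 2 ✓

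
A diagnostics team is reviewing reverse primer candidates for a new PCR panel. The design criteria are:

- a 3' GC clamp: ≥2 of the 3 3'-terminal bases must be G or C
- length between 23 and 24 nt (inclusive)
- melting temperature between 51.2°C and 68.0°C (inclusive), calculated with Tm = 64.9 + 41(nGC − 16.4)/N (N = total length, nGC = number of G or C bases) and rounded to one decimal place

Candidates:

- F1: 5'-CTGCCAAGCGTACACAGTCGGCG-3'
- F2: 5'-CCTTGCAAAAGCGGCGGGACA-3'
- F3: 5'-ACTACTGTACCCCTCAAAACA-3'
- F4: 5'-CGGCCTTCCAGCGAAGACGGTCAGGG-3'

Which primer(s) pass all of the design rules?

F1 only.

F1 (23 nt, A=5 T=3 G=7 C=8): 3' end GCG has 3 G/C ✓; length 23 ✓; Tm = 64.9 + 41·(15 − 16.4)/23 = 62.4°C ✓ — passes.
F2 (21 nt, A=6 T=2 G=7 C=6): 3' end ACA has 1 G/C, need ≥2 ✗; length 21, outside 23–24 ✗; Tm = 64.9 + 41·(13 − 16.4)/21 = 58.3°C ✓ — fails.
F3 (21 nt, A=8 T=4 G=1 C=8): 3' end ACA has 1 G/C, need ≥2 ✗; length 21, outside 23–24 ✗; Tm = 64.9 + 41·(9 − 16.4)/21 = 50.5°C, outside 51.2–68.0°C ✗ — fails.
F4 (26 nt, A=5 T=3 G=10 C=8): 3' end GGG has 3 G/C ✓; length 26, outside 23–24 ✗; Tm = 64.9 + 41·(18 − 16.4)/26 = 67.4°C ✓ — fails.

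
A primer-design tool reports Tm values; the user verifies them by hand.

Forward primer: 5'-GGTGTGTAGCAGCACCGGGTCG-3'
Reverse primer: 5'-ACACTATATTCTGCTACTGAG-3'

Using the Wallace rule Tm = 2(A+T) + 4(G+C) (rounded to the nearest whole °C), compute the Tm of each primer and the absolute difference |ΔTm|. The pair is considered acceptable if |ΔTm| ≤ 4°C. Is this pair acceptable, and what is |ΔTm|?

Forward: A=3 T=4 G=10 C=5 → Tm = 2·7 + 4·15 = 74°C.
Reverse: A=6 T=7 G=3 C=5 → Tm = 2·13 + 4·8 = 58°C.
|ΔTm| = |74 − 58| = 16°C, > 4°C.

|ΔTm| = 16°C; the pair is not acceptable.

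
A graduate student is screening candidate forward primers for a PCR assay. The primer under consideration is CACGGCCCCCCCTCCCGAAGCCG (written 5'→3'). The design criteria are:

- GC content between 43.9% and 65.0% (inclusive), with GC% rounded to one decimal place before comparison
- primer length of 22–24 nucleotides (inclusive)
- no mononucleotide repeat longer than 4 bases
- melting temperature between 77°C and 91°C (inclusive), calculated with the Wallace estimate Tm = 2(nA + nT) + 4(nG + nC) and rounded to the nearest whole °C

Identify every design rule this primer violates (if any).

Fails: GC content, homopolymer run.

Base counts: A=3, T=1, G=5, C=14 (length 23).
GC content: GC 19/23 = 82.6%, outside 43.9–65.0% ✗
length: length 23 ✓
homopolymer run: longest run = 7, exceeds 4 ✗
Tm: Tm = 2·4 + 4·19 = 84°C ✓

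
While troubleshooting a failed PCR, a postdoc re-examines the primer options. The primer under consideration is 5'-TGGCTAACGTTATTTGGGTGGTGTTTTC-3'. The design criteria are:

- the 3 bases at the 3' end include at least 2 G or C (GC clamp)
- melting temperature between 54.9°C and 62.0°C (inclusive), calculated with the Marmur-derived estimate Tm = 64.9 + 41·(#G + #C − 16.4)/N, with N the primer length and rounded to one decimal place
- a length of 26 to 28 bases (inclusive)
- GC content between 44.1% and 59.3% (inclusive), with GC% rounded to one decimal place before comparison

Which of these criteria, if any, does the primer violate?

Fails: GC clamp, GC content.

Base counts: A=3, T=13, G=9, C=3 (length 28).
GC clamp: 3' end TTC has 1 G/C, need ≥2 ✗
Tm: Tm = 64.9 + 41·(12 − 16.4)/28 = 58.5°C ✓
length: length 28 ✓
GC content: GC 12/28 = 42.9%, outside 44.1–59.3% ✗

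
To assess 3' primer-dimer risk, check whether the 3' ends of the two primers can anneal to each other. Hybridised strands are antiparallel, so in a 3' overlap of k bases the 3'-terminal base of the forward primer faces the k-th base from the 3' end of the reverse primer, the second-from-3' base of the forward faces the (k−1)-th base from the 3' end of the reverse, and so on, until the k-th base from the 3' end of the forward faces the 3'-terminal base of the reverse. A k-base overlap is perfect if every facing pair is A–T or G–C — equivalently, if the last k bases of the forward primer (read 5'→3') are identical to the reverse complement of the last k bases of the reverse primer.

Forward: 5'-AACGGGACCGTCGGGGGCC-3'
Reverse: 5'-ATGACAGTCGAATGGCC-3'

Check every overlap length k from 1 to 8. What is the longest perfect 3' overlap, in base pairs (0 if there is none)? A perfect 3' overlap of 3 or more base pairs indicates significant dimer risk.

Last 8 bases (5'→3') — forward …CGGGGGCC, reverse …GAATGGCC.
Reverse complement of the reverse primer's last 8 bases: GGCCATTC; its first k bases are the reverse complement of the reverse primer's last k bases, so a perfect k-base overlap needs the forward primer's last k bases to equal them.
Comparing (forward last k vs required): k=1: C vs G ✗; k=2: CC vs GG ✗; k=3: GCC vs GGC ✗; k=4: GGCC vs GGCC ✓; k=5: GGGCC vs GGCCA ✗; k=6: GGGGCC vs GGCCAT ✗; k=7: GGGGGCC vs GGCCATT ✗; k=8: CGGGGGCC vs GGCCATTC ✗.
Only k = 4 is perfect, so the longest perfect 3' overlap is 4.

Longest perfect overlap: 4 complementary base pairs; significant dimer risk (threshold 3).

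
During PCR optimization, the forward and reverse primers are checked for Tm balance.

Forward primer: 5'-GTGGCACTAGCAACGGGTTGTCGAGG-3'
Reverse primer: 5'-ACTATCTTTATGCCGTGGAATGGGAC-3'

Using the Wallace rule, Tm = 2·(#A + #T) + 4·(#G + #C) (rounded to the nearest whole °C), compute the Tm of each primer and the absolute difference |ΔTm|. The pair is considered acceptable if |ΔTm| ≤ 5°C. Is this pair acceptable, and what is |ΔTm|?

|ΔTm| = 8°C; the pair is not acceptable.

Forward: A=5 T=5 G=11 C=5 → Tm = 2·10 + 4·16 = 84°C.
Reverse: A=6 T=8 G=7 C=5 → Tm = 2·14 + 4·12 = 76°C.
|ΔTm| = |84 − 76| = 8°C, > 5°C.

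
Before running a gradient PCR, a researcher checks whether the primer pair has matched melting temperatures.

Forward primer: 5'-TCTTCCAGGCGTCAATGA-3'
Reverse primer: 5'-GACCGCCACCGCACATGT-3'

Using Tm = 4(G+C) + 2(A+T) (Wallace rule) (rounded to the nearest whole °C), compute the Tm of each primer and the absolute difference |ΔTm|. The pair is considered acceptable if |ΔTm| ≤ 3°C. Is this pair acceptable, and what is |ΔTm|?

|ΔTm| = 6°C; the pair is not acceptable.

Forward: A=4 T=5 G=4 C=5 → Tm = 2·9 + 4·9 = 54°C.
Reverse: A=4 T=2 G=4 C=8 → Tm = 2·6 + 4·12 = 60°C.
|ΔTm| = |54 − 60| = 6°C, > 3°C.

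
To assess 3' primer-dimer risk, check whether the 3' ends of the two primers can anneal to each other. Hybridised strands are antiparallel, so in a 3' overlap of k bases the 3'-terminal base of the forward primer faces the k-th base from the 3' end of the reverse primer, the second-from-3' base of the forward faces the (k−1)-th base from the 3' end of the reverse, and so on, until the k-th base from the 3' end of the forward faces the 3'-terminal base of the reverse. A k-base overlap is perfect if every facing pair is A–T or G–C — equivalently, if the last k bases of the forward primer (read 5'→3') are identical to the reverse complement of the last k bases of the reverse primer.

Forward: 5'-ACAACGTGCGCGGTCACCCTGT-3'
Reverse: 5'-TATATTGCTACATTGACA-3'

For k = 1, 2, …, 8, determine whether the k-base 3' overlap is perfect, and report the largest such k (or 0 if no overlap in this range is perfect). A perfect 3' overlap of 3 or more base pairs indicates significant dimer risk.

Last 8 bases (5'→3') — forward …CACCCTGT, reverse …CATTGACA.
Reverse complement of the reverse primer's last 8 bases: TGTCAATG; its first k bases are the reverse complement of the reverse primer's last k bases, so a perfect k-base overlap needs the forward primer's last k bases to equal them.
Comparing (forward last k vs required): k=1: T vs T ✓; k=2: GT vs TG ✗; k=3: TGT vs TGT ✓; k=4: CTGT vs TGTC ✗; k=5: CCTGT vs TGTCA ✗; k=6: CCCTGT vs TGTCAA ✗; k=7: ACCCTGT vs TGTCAAT ✗; k=8: CACCCTGT vs TGTCAATG ✗.
Perfect overlaps at k = 1, 3; the largest is 3.

Longest perfect overlap: 3 complementary base pairs; significant dimer risk (threshold 3).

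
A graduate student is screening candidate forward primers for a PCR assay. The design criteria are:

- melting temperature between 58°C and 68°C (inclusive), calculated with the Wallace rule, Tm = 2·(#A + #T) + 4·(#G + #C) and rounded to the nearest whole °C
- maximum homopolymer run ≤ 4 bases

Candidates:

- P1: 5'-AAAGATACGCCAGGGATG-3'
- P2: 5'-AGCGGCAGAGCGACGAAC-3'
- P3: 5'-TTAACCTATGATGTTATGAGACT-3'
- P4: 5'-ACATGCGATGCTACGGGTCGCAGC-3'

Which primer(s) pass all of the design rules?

P1 (18 nt, A=7 T=2 G=6 C=3): Tm = 2·9 + 4·9 = 54°C, outside 58–68°C ✗; longest run = 3 ✓ — fails.
P2 (18 nt, A=6 T=0 G=7 C=5): Tm = 2·6 + 4·12 = 60°C ✓; longest run = 2 ✓ — passes.
P3 (23 nt, A=7 T=9 G=4 C=3): Tm = 2·16 + 4·7 = 60°C ✓; longest run = 2 ✓ — passes.
P4 (24 nt, A=5 T=4 G=8 C=7): Tm = 2·9 + 4·15 = 78°C, outside 58–68°C ✗; longest run = 3 ✓ — fails.

P2 and P3.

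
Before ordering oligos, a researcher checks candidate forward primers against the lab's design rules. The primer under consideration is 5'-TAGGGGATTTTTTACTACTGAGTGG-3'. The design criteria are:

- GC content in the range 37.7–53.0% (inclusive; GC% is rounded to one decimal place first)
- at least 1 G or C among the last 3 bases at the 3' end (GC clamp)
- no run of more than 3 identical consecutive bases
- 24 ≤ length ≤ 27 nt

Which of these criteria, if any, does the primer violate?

Fails: homopolymer run.

Base counts: A=5, T=10, G=8, C=2 (length 25).
GC content: GC 10/25 = 40.0% ✓
GC clamp: 3' end TGG has 2 G/C ✓
homopolymer run: longest run = 6, exceeds 3 ✗
length: length 25 ✓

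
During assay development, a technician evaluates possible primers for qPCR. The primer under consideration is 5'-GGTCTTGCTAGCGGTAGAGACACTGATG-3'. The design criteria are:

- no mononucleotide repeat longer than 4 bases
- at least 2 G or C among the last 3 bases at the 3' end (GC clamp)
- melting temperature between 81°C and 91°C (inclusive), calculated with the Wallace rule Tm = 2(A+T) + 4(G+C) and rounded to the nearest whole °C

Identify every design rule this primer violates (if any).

Fails: GC clamp.

Base counts: A=6, T=7, G=10, C=5 (length 28).
homopolymer run: longest run = 2 ✓
GC clamp: 3' end ATG has 1 G/C, need ≥2 ✗
Tm: Tm = 2·13 + 4·15 = 86°C ✓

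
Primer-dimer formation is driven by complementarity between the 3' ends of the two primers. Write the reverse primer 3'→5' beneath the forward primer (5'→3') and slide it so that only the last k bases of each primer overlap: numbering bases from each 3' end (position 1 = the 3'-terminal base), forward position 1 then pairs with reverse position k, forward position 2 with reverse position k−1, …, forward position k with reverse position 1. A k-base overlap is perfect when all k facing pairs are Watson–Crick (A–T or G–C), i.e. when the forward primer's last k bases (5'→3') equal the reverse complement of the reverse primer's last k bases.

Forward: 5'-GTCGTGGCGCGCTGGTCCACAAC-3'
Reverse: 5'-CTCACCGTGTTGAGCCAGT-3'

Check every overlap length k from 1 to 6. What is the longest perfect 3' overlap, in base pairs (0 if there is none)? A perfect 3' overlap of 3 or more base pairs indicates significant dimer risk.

Longest perfect overlap: 2 complementary base pairs; below the dimer-risk threshold (threshold 3).

Last 6 bases (5'→3') — forward …CACAAC, reverse …GCCAGT.
Reverse complement of the reverse primer's last 6 bases: ACTGGC; its first k bases are the reverse complement of the reverse primer's last k bases, so a perfect k-base overlap needs the forward primer's last k bases to equal them.
Comparing (forward last k vs required): k=1: C vs A ✗; k=2: AC vs AC ✓; k=3: AAC vs ACT ✗; k=4: CAAC vs ACTG ✗; k=5: ACAAC vs ACTGG ✗; k=6: CACAAC vs ACTGGC ✗.
Only k = 2 is perfect, so the longest perfect 3' overlap is 2.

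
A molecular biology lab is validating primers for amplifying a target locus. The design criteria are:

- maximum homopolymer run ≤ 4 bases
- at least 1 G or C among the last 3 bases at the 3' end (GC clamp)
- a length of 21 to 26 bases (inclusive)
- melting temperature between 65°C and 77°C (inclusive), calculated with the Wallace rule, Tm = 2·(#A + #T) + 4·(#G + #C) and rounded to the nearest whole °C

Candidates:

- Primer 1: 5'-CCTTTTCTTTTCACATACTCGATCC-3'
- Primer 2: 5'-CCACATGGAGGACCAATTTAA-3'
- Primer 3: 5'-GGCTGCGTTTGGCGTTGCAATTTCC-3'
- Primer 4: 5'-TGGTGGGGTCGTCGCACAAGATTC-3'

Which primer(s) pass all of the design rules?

Primer 1 (25 nt, A=4 T=11 G=1 C=9): longest run = 4 ✓; 3' end TCC has 2 G/C ✓; length 25 ✓; Tm = 2·15 + 4·10 = 70°C ✓ — passes.
Primer 2 (21 nt, A=8 T=4 G=4 C=5): longest run = 3 ✓; 3' end TAA has 0 G/C, need ≥1 ✗; length 21 ✓; Tm = 2·12 + 4·9 = 60°C, outside 65–77°C ✗ — fails.
Primer 3 (25 nt, A=2 T=9 G=8 C=6): longest run = 3 ✓; 3' end TCC has 2 G/C ✓; length 25 ✓; Tm = 2·11 + 4·14 = 78°C, outside 65–77°C ✗ — fails.
Primer 4 (24 nt, A=4 T=6 G=9 C=5): longest run = 4 ✓; 3' end TTC has 1 G/C ✓; length 24 ✓; Tm = 2·10 + 4·14 = 76°C ✓ — passes.

Primer 1 and Primer 4.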